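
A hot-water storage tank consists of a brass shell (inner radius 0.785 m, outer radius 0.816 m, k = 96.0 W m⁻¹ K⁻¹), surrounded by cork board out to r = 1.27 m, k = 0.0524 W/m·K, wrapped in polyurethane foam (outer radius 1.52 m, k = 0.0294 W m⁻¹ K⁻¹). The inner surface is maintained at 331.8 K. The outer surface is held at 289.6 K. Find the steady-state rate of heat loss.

Q = 41.5 W

Treat each layer as a resistance in series:
  R_brass = (1/0.785 − 1/0.816)/(4πk) = 0.04840/(4π·96.0) = 4.012×10^-5 K/W
  R_cork board = (1/0.816 − 1/1.27)/(4πk) = 0.4381/(4π·0.0524) = 0.6653 K/W
  R_polyurethane foam = (1/1.27 − 1/1.52)/(4πk) = 0.1295/(4π·0.0294) = 0.3505 K/W
ΣR = 4.012×10^-5 + 0.6653 + 0.3505 = 1.016 K/W
Q = ΔT/ΣR = (331.8 K − 289.6 K)/1.016 = 41.5 W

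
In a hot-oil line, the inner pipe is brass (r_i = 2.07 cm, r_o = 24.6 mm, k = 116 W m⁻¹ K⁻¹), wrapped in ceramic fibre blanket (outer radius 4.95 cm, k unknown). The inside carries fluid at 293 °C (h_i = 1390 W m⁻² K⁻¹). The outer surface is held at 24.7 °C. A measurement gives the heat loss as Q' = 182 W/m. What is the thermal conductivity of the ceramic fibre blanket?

k = 0.0758 W/m·K

ΣR = ΔT/Q' = |293 − 24.7|/182 = 1.474 m·K/W
Known resistances:
  R'_conv,in = 1/(2πr h) = 1/(2π·0.0207·1390) = 0.005531 m·K/W
  R'_brass = ln(0.0246/0.0207)/(2πk) = 0.1726/(2π·116) = 2.368×10^-4 m·K/W
R_ceramic fibre blanket = ΣR − ΣR_known = 1.474 − 0.005768 = 1.468 m·K/W
ln(r₂/r₁)/(2πk) = 1.468 ⇒ k = 0.6992/(2π·1.468) = 0.0758 W/m·K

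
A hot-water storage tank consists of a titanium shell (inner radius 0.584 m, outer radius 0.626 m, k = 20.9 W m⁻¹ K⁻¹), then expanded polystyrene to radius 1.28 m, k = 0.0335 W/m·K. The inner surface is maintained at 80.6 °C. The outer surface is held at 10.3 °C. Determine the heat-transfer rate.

Series thermal resistances, inner to outer:
  R_titanium = (1/0.584 − 1/0.626)/(4πk) = 0.1149/(4π·20.9) = 4.374×10^-4 K/W
  R_expanded polystyrene = (1/0.626 − 1/1.28)/(4πk) = 0.8162/(4π·0.0335) = 1.939 K/W
ΣR = 4.374×10^-4 + 1.939 = 1.939 K/W
Q = ΔT/ΣR = (80.6 °C − 10.3 °C)/1.939 = 36.3 W

Q = 36.3 W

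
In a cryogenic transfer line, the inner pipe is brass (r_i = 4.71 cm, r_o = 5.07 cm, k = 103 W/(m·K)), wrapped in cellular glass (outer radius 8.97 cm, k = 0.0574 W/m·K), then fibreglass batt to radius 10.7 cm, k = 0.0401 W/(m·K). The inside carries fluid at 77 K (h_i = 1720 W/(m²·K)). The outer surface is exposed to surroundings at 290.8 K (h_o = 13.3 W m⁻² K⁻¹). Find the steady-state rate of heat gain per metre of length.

Treat each layer as a resistance in series:
  R'_conv,in = 1/(2πr h) = 1/(2π·0.0471·1720) = 0.001965 m·K/W
  R'_brass = ln(0.0507/0.0471)/(2πk) = 0.07365/(2π·103) = 1.138×10^-4 m·K/W
  R'_cellular glass = ln(0.0897/0.0507)/(2πk) = 0.5705/(2π·0.0574) = 1.582 m·K/W
  R'_fibreglass batt = ln(0.107/0.0897)/(2πk) = 0.1764/(2π·0.0401) = 0.7000 m·K/W
  R'_conv,out = 1/(2πr h) = 1/(2π·0.107·13.3) = 0.1118 m·K/W
ΣR = 0.001965 + 1.138×10^-4 + 1.582 + 0.7000 + 0.1118 = 2.396 m·K/W
Q' = ΔT/ΣR = (77 K − 290.8 K)/2.396 = -89.2 W/m
(Negative Q' ⇒ heat flows inward; heat gain = 89.2 W/m.)

Q' = 89.2 W/m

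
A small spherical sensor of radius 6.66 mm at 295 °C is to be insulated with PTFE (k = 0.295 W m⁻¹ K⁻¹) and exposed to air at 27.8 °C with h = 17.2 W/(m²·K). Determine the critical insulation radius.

For a sphere, r_cr = 2k_ins/h = 2·0.295/17.2 = 0.0343 m = 3.43 cm

r_cr = 3.43 cm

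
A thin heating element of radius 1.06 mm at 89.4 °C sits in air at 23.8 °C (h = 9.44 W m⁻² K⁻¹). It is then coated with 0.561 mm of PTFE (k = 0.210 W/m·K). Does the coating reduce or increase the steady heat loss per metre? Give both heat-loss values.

increases: 4.12 → 6.12 W/m

Critical radius for a cylinder: r_cr = k/h = 0.0222 m = 2.22 cm.
Outer radius after coating: r₂ = 0.00106 + 5.61×10^-4 = 0.001621 m.
Since r₁ < r_cr and r₂ ≤ r_cr, the coating moves toward the maximum at r_cr — heat loss rises.
Bare: R = 1/(2πr₁h) = 15.91 m·K/W; Q = 65.6/15.91 = 4.12 W/m.
Coated: R = R_cond + R_conv = 10.72 m·K/W; Q = 65.6/10.72 = 6.12 W/m.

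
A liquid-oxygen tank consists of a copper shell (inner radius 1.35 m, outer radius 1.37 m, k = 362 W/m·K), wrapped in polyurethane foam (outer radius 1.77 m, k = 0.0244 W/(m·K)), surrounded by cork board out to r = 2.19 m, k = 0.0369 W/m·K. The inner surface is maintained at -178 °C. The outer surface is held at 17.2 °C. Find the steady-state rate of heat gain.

Q = 253 W

Treat each layer as a resistance in series:
  R_copper = (1/1.35 − 1/1.37)/(4πk) = 0.01081/(4π·362) = 2.377×10^-6 K/W
  R_polyurethane foam = (1/1.37 − 1/1.77)/(4πk) = 0.1650/(4π·0.0244) = 0.5380 K/W
  R_cork board = (1/1.77 − 1/2.19)/(4πk) = 0.1084/(4π·0.0369) = 0.2337 K/W
ΣR = 2.377×10^-6 + 0.5380 + 0.2337 = 0.7717 K/W
Q = ΔT/ΣR = (-178 °C − 17.2 °C)/0.7717 = -253 W
(Negative Q ⇒ heat flows inward; heat gain = 253 W.)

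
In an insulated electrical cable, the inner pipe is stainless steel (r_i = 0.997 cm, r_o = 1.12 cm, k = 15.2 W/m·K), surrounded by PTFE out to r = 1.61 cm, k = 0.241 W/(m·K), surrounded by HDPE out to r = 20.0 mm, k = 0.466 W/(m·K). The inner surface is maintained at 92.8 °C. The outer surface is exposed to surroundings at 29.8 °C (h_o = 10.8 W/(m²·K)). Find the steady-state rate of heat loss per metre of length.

Resistance network (inner→outer):
  R'_stainless steel = ln(0.0112/0.00997)/(2πk) = 0.1163/(2π·15.2) = 0.001218 m·K/W
  R'_PTFE = ln(0.0161/0.0112)/(2πk) = 0.3629/(2π·0.241) = 0.2397 m·K/W
  R'_HDPE = ln(0.0200/0.0161)/(2πk) = 0.2169/(2π·0.466) = 0.07408 m·K/W
  R'_conv,out = 1/(2πr h) = 1/(2π·0.0200·10.8) = 0.7368 m·K/W
ΣR = 0.001218 + 0.2397 + 0.07408 + 0.7368 = 1.052 m·K/W
Q' = ΔT/ΣR = (92.8 °C − 29.8 °C)/1.052 = 59.9 W/m

Q' = 59.9 W/m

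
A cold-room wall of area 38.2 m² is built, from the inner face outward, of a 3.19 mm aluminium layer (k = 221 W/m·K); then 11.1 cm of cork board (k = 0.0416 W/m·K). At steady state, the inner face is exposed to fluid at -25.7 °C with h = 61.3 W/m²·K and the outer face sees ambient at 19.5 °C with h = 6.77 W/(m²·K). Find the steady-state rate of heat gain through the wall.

Resistance network (inner→outer):
  R_conv,in = 1/(hA) = 1/(61.3·38.2) = 4.270×10^-4 K/W
  R_aluminium = L/(kA) = 0.00319/(221·38.2) = 3.779×10^-7 K/W
  R_cork board = L/(kA) = 0.111/(0.0416·38.2) = 0.06985 K/W
  R_conv,out = 1/(hA) = 1/(6.77·38.2) = 0.003867 K/W
ΣR = 4.270×10^-4 + 3.779×10^-7 + 0.06985 + 0.003867 = 0.07414 K/W
Q = ΔT/ΣR = (-25.7 °C − 19.5 °C)/0.07414 = -610 W
(Negative Q ⇒ heat flows inward; heat gain = 610 W.)

Q = 610 W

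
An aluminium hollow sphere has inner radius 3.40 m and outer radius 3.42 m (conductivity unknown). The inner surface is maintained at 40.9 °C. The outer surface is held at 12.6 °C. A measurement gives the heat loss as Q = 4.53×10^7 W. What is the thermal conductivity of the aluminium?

k = 219 W/m·K

ΣR = ΔT/Q = |40.9 − 12.6|/4.53×10^7 = 6.247×10^-7 K/W
(1/r₁−1/r₂)/(4πk) = 6.247×10^-7 ⇒ k = 0.001720/(4π·6.247×10^-7) = 219 W/m·K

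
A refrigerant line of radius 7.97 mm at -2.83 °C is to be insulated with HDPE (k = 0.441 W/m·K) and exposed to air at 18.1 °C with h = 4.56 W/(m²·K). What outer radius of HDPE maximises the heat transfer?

For a cylinder, r_cr = k_ins/h = 0.441/4.56 = 0.0967 m = 9.67 cm

r_cr = 9.67 cm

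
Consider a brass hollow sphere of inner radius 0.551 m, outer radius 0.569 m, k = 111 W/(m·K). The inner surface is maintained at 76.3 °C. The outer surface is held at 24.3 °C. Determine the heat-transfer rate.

Q = 1260 kW

Q = 4πk·ΔT/(1/r₁ − 1/r₂) = 4π × 111 × 52 / (1/0.551 − 1/0.569) = 1.26×10^6 W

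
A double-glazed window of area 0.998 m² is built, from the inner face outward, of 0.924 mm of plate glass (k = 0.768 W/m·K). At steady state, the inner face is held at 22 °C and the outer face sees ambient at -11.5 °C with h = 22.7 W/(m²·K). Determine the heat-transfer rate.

Resistance network (inner→outer):
  R_plate glass = L/(kA) = 9.24×10^-4/(0.768·0.998) = 0.001206 K/W
  R_conv,out = 1/(hA) = 1/(22.7·0.998) = 0.04414 K/W
ΣR = 0.001206 + 0.04414 = 0.04535 K/W
Q = ΔT/ΣR = (22 °C − -11.5 °C)/0.04535 = 739 W

Q = 739 W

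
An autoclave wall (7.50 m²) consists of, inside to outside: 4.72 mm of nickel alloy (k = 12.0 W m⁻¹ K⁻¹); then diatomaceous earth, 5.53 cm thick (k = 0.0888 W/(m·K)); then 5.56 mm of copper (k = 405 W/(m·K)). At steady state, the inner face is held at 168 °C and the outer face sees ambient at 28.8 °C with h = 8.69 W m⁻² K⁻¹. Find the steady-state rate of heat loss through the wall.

Q = 1410 W

Resistance network (inner→outer):
  R_nickel alloy = L/(kA) = 0.00472/(12.0·7.50) = 5.244×10^-5 K/W
  R_diatomaceous earth = L/(kA) = 0.0553/(0.0888·7.50) = 0.08303 K/W
  R_copper = L/(kA) = 0.00556/(405·7.50) = 1.830×10^-6 K/W
  R_conv,out = 1/(hA) = 1/(8.69·7.50) = 0.01534 K/W
ΣR = 5.244×10^-5 + 0.08303 + 1.830×10^-6 + 0.01534 = 0.09842 K/W
Q = ΔT/ΣR = (168 °C − 28.8 °C)/0.09842 = 1410 W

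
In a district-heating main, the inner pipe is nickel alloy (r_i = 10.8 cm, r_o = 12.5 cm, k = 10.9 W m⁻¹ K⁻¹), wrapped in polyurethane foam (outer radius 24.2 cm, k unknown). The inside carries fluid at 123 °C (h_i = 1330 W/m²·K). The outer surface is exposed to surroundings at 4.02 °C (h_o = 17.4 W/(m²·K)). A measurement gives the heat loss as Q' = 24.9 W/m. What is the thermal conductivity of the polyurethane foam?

k = 0.0222 W/m·K

ΣR = ΔT/Q' = |123 − 4.02|/24.9 = 4.778 m·K/W
Known resistances:
  R'_conv,in = 1/(2πr h) = 1/(2π·0.108·1330) = 0.001108 m·K/W
  R'_nickel alloy = ln(0.125/0.108)/(2πk) = 0.1462/(2π·10.9) = 0.002134 m·K/W
  R'_conv,out = 1/(2πr h) = 1/(2π·0.242·17.4) = 0.03780 m·K/W
R_polyurethane foam = ΣR − ΣR_known = 4.778 − 0.04104 = 4.737 m·K/W
ln(r₂/r₁)/(2πk) = 4.737 ⇒ k = 0.6606/(2π·4.737) = 0.0222 W/m·K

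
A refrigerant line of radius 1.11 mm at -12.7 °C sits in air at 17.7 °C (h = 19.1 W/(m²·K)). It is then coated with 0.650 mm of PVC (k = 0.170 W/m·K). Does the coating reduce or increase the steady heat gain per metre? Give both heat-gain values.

Critical radius for a cylinder: r_cr = k/h = 0.00890 m = 0.890 cm.
Outer radius after coating: r₂ = 0.00111 + 6.50×10^-4 = 0.001760 m.
Since r₁ < r_cr and r₂ ≤ r_cr, the coating moves toward the maximum at r_cr — heat gain rises.
Bare: R = 1/(2πr₁h) = 7.507 m·K/W; Q = 30.4/7.507 = 4.05 W/m.
Coated: R = R_cond + R_conv = 5.166 m·K/W; Q = 30.4/5.166 = 5.88 W/m.

increases: 4.05 → 5.88 W/m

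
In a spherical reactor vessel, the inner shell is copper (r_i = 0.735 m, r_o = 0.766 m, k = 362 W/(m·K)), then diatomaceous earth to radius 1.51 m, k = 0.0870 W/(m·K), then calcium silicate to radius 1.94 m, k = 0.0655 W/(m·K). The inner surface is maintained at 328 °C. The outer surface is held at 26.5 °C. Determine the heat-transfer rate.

Q = 393 W

Series thermal resistances, inner to outer:
  R_copper = (1/0.735 − 1/0.766)/(4πk) = 0.05506/(4π·362) = 1.210×10^-5 K/W
  R_diatomaceous earth = (1/0.766 − 1/1.51)/(4πk) = 0.6432/(4π·0.0870) = 0.5884 K/W
  R_calcium silicate = (1/1.51 − 1/1.94)/(4πk) = 0.1468/(4π·0.0655) = 0.1783 K/W
ΣR = 1.210×10^-5 + 0.5884 + 0.1783 = 0.7667 K/W
Q = ΔT/ΣR = (328 °C − 26.5 °C)/0.7667 = 393 W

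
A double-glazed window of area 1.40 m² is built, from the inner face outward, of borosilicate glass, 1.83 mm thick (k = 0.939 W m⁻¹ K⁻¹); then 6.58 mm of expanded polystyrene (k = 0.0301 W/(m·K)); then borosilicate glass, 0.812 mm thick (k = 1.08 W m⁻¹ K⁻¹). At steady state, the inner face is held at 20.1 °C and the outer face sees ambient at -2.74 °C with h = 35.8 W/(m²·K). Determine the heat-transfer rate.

Treat each layer as a resistance in series:
  R_borosilicate glass = L/(kA) = 0.00183/(0.939·1.40) = 0.001392 K/W
  R_expanded polystyrene = L/(kA) = 0.00658/(0.0301·1.40) = 0.1561 K/W
  R_borosilicate glass = L/(kA) = 8.12×10^-4/(1.08·1.40) = 5.370×10^-4 K/W
  R_conv,out = 1/(hA) = 1/(35.8·1.40) = 0.01995 K/W
ΣR = 0.001392 + 0.1561 + 5.370×10^-4 + 0.01995 = 0.1780 K/W
Q = ΔT/ΣR = (20.1 °C − -2.74 °C)/0.1780 = 128 W

Q = 128 W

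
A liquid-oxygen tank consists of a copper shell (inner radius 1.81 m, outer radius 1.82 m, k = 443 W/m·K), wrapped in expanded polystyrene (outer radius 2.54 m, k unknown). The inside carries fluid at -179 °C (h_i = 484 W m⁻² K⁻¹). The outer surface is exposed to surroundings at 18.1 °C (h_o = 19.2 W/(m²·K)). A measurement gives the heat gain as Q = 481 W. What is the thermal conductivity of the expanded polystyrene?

ΣR = ΔT/Q = |-179 − 18.1|/481 = 0.4098 K/W
Known resistances:
  R_conv,in = 1/(4πr²h) = 1/(4π·1.81²·484) = 5.019×10^-5 K/W
  R_copper = (1/1.81 − 1/1.82)/(4πk) = 0.003036/(4π·443) = 5.453×10^-7 K/W
  R_conv,out = 1/(4πr²h) = 1/(4π·2.54²·19.2) = 6.424×10^-4 K/W
R_expanded polystyrene = ΣR − ΣR_known = 0.4098 − 6.931×10^-4 = 0.4091 K/W
(1/r₁−1/r₂)/(4πk) = 0.4091 ⇒ k = 0.1557/(4π·0.4091) = 0.0303 W/m·K

k = 0.0303 W/m·K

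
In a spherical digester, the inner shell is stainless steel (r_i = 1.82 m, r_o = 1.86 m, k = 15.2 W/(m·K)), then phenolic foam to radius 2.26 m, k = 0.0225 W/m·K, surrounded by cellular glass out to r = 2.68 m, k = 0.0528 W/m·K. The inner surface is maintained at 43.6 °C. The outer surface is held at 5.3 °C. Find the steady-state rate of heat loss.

Treat each layer as a resistance in series:
  R_stainless steel = (1/1.82 − 1/1.86)/(4πk) = 0.01182/(4π·15.2) = 6.186×10^-5 K/W
  R_phenolic foam = (1/1.86 − 1/2.26)/(4πk) = 0.09516/(4π·0.0225) = 0.3365 K/W
  R_cellular glass = (1/2.26 − 1/2.68)/(4πk) = 0.06934/(4π·0.0528) = 0.1045 K/W
ΣR = 6.186×10^-5 + 0.3365 + 0.1045 = 0.4411 K/W
Q = ΔT/ΣR = (43.6 °C − 5.3 °C)/0.4411 = 86.8 W

Q = 86.8 W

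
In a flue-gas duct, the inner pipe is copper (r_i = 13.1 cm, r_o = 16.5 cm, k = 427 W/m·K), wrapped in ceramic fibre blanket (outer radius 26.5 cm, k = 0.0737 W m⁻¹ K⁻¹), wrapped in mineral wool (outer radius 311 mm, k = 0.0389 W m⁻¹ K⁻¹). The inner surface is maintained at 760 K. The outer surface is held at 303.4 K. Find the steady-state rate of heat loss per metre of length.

Resistance network (inner→outer):
  R'_copper = ln(0.165/0.131)/(2πk) = 0.2307/(2π·427) = 8.601×10^-5 m·K/W
  R'_ceramic fibre blanket = ln(0.265/0.165)/(2πk) = 0.4738/(2π·0.0737) = 1.023 m·K/W
  R'_mineral wool = ln(0.311/0.265)/(2πk) = 0.1601/(2π·0.0389) = 0.6549 m·K/W
ΣR = 8.601×10^-5 + 1.023 + 0.6549 = 1.678 m·K/W
Q' = ΔT/ΣR = (760 K − 303.4 K)/1.678 = 272 W/m

Q' = 272 W/m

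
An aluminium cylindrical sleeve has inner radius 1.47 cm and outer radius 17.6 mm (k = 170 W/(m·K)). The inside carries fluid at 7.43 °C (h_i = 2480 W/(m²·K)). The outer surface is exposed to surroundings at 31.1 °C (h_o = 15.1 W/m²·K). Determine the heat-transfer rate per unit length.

Q' = 39.2 W/m

Resistance network (inner→outer):
  R'_conv,in = 1/(2πr h) = 1/(2π·0.0147·2480) = 0.004366 m·K/W
  R'_aluminium = ln(0.0176/0.0147)/(2πk) = 0.1801/(2π·170) = 1.686×10^-4 m·K/W
  R'_conv,out = 1/(2πr h) = 1/(2π·0.0176·15.1) = 0.5989 m·K/W
ΣR = 0.004366 + 1.686×10^-4 + 0.5989 = 0.6034 m·K/W
Q' = ΔT/ΣR = (7.43 °C − 31.1 °C)/0.6034 = -39.2 W/m
(Negative Q' ⇒ heat flows inward; heat gain = 39.2 W/m.)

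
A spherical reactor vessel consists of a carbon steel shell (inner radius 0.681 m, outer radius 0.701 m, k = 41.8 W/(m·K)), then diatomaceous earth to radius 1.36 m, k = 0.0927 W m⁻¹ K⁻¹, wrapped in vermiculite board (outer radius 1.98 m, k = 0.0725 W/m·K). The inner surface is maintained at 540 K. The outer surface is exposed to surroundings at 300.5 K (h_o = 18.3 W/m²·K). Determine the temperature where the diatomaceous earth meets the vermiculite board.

T = 372.2 K

Series thermal resistances, inner to outer:
  R_carbon steel = (1/0.681 − 1/0.701)/(4πk) = 0.04190/(4π·41.8) = 7.976×10^-5 K/W
  R_diatomaceous earth = (1/0.701 − 1/1.36)/(4πk) = 0.6912/(4π·0.0927) = 0.5934 K/W
  R_vermiculite board = (1/1.36 − 1/1.98)/(4πk) = 0.2302/(4π·0.0725) = 0.2527 K/W
  R_conv,out = 1/(4πr²h) = 1/(4π·1.98²·18.3) = 0.001109 K/W
ΣR = 7.976×10^-5 + 0.5934 + 0.2527 + 0.001109 = 0.8473 K/W
Q = ΔT/ΣR = (540 K − 300.5 K)/0.8473 = 282.7 W
From the inner boundary to the diatomaceous earth/vermiculite board interface, ΣR_partial = 0.5935 K/W.
T_interface = T_in − Q·ΣR_partial = 540 K − (282.7)(0.5935) = 372.2 K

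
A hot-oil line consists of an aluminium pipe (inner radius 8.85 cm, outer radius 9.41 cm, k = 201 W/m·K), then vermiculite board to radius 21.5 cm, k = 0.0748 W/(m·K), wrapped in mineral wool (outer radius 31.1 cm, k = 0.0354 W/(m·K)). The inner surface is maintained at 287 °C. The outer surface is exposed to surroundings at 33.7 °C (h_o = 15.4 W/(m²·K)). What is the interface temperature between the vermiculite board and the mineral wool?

T = 158 °C

Resistance network (inner→outer):
  R'_aluminium = ln(0.0941/0.0885)/(2πk) = 0.06136/(2π·201) = 4.858×10^-5 m·K/W
  R'_vermiculite board = ln(0.215/0.0941)/(2πk) = 0.8263/(2π·0.0748) = 1.758 m·K/W
  R'_mineral wool = ln(0.311/0.215)/(2πk) = 0.3692/(2π·0.0354) = 1.660 m·K/W
  R'_conv,out = 1/(2πr h) = 1/(2π·0.311·15.4) = 0.03323 m·K/W
ΣR = 4.858×10^-5 + 1.758 + 1.660 + 0.03323 = 3.451 m·K/W
Q' = ΔT/ΣR = (287 °C − 33.7 °C)/3.451 = 73.40 W/m
From the inner boundary to the vermiculite board/mineral wool interface, ΣR_partial = 1.758 m·K/W.
T_interface = T_in − Q'·ΣR_partial = 287 °C − (73.40)(1.758) = 158 °C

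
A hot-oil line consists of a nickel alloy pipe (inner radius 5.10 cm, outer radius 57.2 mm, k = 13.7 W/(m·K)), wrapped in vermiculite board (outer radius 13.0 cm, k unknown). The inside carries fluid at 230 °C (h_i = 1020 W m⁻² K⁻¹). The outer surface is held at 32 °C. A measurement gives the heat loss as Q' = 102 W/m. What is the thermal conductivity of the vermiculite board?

ΣR = ΔT/Q' = |230 − 32|/102 = 1.941 m·K/W
Known resistances:
  R'_conv,in = 1/(2πr h) = 1/(2π·0.0510·1020) = 0.003059 m·K/W
  R'_nickel alloy = ln(0.0572/0.0510)/(2πk) = 0.1147/(2π·13.7) = 0.001333 m·K/W
R_vermiculite board = ΣR − ΣR_known = 1.941 − 0.004392 = 1.937 m·K/W
ln(r₂/r₁)/(2πk) = 1.937 ⇒ k = 0.8210/(2π·1.937) = 0.0675 W/m·K

k = 0.0675 W/m·K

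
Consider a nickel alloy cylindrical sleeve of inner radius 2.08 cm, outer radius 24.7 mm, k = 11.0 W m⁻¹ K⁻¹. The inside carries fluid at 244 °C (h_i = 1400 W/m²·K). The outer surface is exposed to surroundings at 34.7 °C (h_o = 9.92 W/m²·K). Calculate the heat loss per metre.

Series thermal resistances, inner to outer:
  R'_conv,in = 1/(2πr h) = 1/(2π·0.0208·1400) = 0.005465 m·K/W
  R'_nickel alloy = ln(0.0247/0.0208)/(2πk) = 0.1719/(2π·11.0) = 0.002486 m·K/W
  R'_conv,out = 1/(2πr h) = 1/(2π·0.0247·9.92) = 0.6495 m·K/W
ΣR = 0.005465 + 0.002486 + 0.6495 = 0.6575 m·K/W
Q' = ΔT/ΣR = (244 °C − 34.7 °C)/0.6575 = 318 W/m

Q' = 318 W/m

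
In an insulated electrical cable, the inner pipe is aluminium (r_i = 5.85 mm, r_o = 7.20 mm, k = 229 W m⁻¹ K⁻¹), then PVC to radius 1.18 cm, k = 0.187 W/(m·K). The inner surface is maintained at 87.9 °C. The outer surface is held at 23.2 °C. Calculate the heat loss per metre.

Q' = 154 W/m

Series thermal resistances, inner to outer:
  R'_aluminium = ln(0.00720/0.00585)/(2πk) = 0.2076/(2π·229) = 1.443×10^-4 m·K/W
  R'_PVC = ln(0.0118/0.00720)/(2πk) = 0.4940/(2π·0.187) = 0.4205 m·K/W
ΣR = 1.443×10^-4 + 0.4205 = 0.4206 m·K/W
Q' = ΔT/ΣR = (87.9 °C − 23.2 °C)/0.4206 = 154 W/m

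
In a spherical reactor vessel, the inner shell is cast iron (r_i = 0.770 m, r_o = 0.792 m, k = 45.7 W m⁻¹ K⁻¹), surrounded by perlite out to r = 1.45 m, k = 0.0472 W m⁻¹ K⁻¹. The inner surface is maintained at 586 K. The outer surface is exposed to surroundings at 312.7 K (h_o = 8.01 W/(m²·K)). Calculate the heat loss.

Series thermal resistances, inner to outer:
  R_cast iron = (1/0.770 − 1/0.792)/(4πk) = 0.03608/(4π·45.7) = 6.282×10^-5 K/W
  R_perlite = (1/0.792 − 1/1.45)/(4πk) = 0.5730/(4π·0.0472) = 0.9660 K/W
  R_conv,out = 1/(4πr²h) = 1/(4π·1.45²·8.01) = 0.004725 K/W
ΣR = 6.282×10^-5 + 0.9660 + 0.004725 = 0.9708 K/W
Q = ΔT/ΣR = (586 K − 312.7 K)/0.9708 = 282 W

Q = 282 W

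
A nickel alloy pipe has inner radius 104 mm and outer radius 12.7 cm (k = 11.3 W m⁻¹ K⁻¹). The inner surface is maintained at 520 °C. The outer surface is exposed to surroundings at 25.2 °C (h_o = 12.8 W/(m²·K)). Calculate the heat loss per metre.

Series thermal resistances, inner to outer:
  R'_nickel alloy = ln(0.127/0.104)/(2πk) = 0.1998/(2π·11.3) = 0.002814 m·K/W
  R'_conv,out = 1/(2πr h) = 1/(2π·0.127·12.8) = 0.09791 m·K/W
ΣR = 0.002814 + 0.09791 = 0.1007 m·K/W
Q' = ΔT/ΣR = (520 °C − 25.2 °C)/0.1007 = 4910 W/m

Q' = 4.91 kW/m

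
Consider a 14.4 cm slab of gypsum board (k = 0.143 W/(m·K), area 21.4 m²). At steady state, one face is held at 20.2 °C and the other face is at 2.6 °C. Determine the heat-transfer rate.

Q = kA·ΔT/L = 0.143 × 21.4 × |20.2 °C − 2.6 °C| / 0.144 = 374 W

Q = 374 W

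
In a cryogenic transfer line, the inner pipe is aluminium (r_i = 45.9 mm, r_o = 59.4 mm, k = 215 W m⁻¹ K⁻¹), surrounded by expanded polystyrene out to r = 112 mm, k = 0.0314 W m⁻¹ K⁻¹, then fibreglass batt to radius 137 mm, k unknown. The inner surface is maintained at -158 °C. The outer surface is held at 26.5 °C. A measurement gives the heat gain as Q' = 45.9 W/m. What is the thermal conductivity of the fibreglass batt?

k = 0.0398 W/m·K

ΣR = ΔT/Q' = |-158 − 26.5|/45.9 = 4.020 m·K/W
Known resistances:
  R'_aluminium = ln(0.0594/0.0459)/(2πk) = 0.2578/(2π·215) = 1.909×10^-4 m·K/W
  R'_expanded polystyrene = ln(0.112/0.0594)/(2πk) = 0.6342/(2π·0.0314) = 3.215 m·K/W
R_fibreglass batt = ΣR − ΣR_known = 4.020 − 3.215 = 0.8050 m·K/W
ln(r₂/r₁)/(2πk) = 0.8050 ⇒ k = 0.2015/(2π·0.8050) = 0.0398 W/m·K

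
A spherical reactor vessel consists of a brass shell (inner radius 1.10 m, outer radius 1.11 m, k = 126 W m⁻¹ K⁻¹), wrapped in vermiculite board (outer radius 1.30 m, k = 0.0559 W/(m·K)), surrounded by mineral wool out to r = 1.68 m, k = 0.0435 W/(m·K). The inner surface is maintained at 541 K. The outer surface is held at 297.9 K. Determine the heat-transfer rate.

Q = 481 W

Treat each layer as a resistance in series:
  R_brass = (1/1.10 − 1/1.11)/(4πk) = 0.008190/(4π·126) = 5.173×10^-6 K/W
  R_vermiculite board = (1/1.11 − 1/1.30)/(4πk) = 0.1317/(4π·0.0559) = 0.1874 K/W
  R_mineral wool = (1/1.30 − 1/1.68)/(4πk) = 0.1740/(4π·0.0435) = 0.3183 K/W
ΣR = 5.173×10^-6 + 0.1874 + 0.3183 = 0.5057 K/W
Q = ΔT/ΣR = (541 K − 297.9 K)/0.5057 = 481 W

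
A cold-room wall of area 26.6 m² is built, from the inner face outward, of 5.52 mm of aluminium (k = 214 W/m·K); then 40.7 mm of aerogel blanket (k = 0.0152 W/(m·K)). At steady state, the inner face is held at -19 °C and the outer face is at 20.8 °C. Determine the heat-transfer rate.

Resistance network (inner→outer):
  R_aluminium = L/(kA) = 0.00552/(214·26.6) = 9.697×10^-7 K/W
  R_aerogel blanket = L/(kA) = 0.0407/(0.0152·26.6) = 0.1007 K/W
ΣR = 9.697×10^-7 + 0.1007 = 0.1007 K/W
Q = ΔT/ΣR = (-19 °C − 20.8 °C)/0.1007 = -395 W
(Negative Q ⇒ heat flows inward; heat gain = 395 W.)

Q = 395 W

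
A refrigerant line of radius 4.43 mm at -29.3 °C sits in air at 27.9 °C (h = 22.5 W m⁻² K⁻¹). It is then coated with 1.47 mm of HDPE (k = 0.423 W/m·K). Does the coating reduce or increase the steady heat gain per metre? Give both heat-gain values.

Critical radius for a cylinder: r_cr = k/h = 0.0188 m = 1.88 cm.
Outer radius after coating: r₂ = 0.00443 + 0.00147 = 0.00590 m.
Since r₁ < r_cr and r₂ ≤ r_cr, the coating moves toward the maximum at r_cr — heat gain rises.
Bare: R = 1/(2πr₁h) = 1.597 m·K/W; Q = 57.2/1.597 = 35.8 W/m.
Coated: R = R_cond + R_conv = 1.307 m·K/W; Q = 57.2/1.307 = 43.8 W/m.

increases: 35.8 → 43.8 W/m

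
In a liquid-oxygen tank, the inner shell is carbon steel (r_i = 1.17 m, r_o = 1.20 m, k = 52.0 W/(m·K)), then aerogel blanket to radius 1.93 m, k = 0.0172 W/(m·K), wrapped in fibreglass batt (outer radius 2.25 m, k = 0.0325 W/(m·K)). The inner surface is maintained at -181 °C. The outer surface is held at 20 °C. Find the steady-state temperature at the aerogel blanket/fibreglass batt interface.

T = -2.1 °C

Resistance network (inner→outer):
  R_carbon steel = (1/1.17 − 1/1.20)/(4πk) = 0.02137/(4π·52.0) = 3.270×10^-5 K/W
  R_aerogel blanket = (1/1.20 − 1/1.93)/(4πk) = 0.3152/(4π·0.0172) = 1.458 K/W
  R_fibreglass batt = (1/1.93 − 1/2.25)/(4πk) = 0.07369/(4π·0.0325) = 0.1804 K/W
ΣR = 3.270×10^-5 + 1.458 + 0.1804 = 1.638 K/W
Q = ΔT/ΣR = (-181 °C − 20 °C)/1.638 = -122.7 W
From the inner boundary to the aerogel blanket/fibreglass batt interface, ΣR_partial = 1.458 K/W.
T_interface = T_in − Q·ΣR_partial = -181 °C − (-122.7)(1.458) = -2.1 °C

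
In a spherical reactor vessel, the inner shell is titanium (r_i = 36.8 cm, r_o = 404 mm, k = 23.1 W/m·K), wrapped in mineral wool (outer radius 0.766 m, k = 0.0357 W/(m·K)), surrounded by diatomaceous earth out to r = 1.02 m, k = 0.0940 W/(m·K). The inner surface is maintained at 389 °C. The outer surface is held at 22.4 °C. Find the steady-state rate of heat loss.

Q = 127 W

Resistance network (inner→outer):
  R_titanium = (1/0.368 − 1/0.404)/(4πk) = 0.2421/(4π·23.1) = 8.342×10^-4 K/W
  R_mineral wool = (1/0.404 − 1/0.766)/(4πk) = 1.170/(4π·0.0357) = 2.607 K/W
  R_diatomaceous earth = (1/0.766 − 1/1.02)/(4πk) = 0.3251/(4π·0.0940) = 0.2752 K/W
ΣR = 8.342×10^-4 + 2.607 + 0.2752 = 2.883 K/W
Q = ΔT/ΣR = (389 °C − 22.4 °C)/2.883 = 127 W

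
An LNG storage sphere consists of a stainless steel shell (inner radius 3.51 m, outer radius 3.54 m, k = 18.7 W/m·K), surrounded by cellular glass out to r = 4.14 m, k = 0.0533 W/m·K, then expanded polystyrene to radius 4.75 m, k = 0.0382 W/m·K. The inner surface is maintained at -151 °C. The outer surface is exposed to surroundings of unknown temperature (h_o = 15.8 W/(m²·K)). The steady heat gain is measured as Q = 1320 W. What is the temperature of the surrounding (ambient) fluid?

T_out = 15.3 °C

Series resistances:
  R_stainless steel = (1/3.51 − 1/3.54)/(4πk) = 0.002414/(4π·18.7) = 1.027×10^-5 K/W
  R_cellular glass = (1/3.54 − 1/4.14)/(4πk) = 0.04094/(4π·0.0533) = 0.06112 K/W
  R_expanded polystyrene = (1/4.14 − 1/4.75)/(4πk) = 0.03102/(4π·0.0382) = 0.06462 K/W
  R_conv,out = 1/(4πr²h) = 1/(4π·4.75²·15.8) = 2.232×10^-4 K/W
ΣR = 0.1260 K/W
ΔT = Q·ΣR = 1320 × 0.1260 = 166.3 K
Heat flows inward, so T_out = T_in + ΔT = -151 + 166.3 = 15.3 °C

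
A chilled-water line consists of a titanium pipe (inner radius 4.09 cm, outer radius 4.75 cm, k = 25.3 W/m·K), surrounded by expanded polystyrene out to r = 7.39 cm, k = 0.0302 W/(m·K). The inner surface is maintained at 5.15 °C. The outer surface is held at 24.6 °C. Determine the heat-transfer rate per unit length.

Treat each layer as a resistance in series:
  R'_titanium = ln(0.0475/0.0409)/(2πk) = 0.1496/(2π·25.3) = 9.411×10^-4 m·K/W
  R'_expanded polystyrene = ln(0.0739/0.0475)/(2πk) = 0.4420/(2π·0.0302) = 2.329 m·K/W
ΣR = 9.411×10^-4 + 2.329 = 2.330 m·K/W
Q' = ΔT/ΣR = (5.15 °C − 24.6 °C)/2.330 = -8.35 W/m
(Negative Q' ⇒ heat flows inward; heat gain = 8.35 W/m.)

Q' = 8.35 W/m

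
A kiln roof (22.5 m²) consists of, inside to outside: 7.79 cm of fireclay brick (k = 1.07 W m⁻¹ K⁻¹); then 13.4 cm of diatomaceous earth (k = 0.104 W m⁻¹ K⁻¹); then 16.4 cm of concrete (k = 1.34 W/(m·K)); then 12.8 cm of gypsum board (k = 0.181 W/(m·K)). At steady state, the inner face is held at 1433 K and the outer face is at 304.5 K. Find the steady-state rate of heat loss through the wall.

Q = 11600 W

Series thermal resistances, inner to outer:
  R_fireclay brick = L/(kA) = 0.0779/(1.07·22.5) = 0.003236 K/W
  R_diatomaceous earth = L/(kA) = 0.134/(0.104·22.5) = 0.05726 K/W
  R_concrete = L/(kA) = 0.164/(1.34·22.5) = 0.005439 K/W
  R_gypsum board = L/(kA) = 0.128/(0.181·22.5) = 0.03143 K/W
ΣR = 0.003236 + 0.05726 + 0.005439 + 0.03143 = 0.09736 K/W
Q = ΔT/ΣR = (1433 K − 304.5 K)/0.09736 = 11600 W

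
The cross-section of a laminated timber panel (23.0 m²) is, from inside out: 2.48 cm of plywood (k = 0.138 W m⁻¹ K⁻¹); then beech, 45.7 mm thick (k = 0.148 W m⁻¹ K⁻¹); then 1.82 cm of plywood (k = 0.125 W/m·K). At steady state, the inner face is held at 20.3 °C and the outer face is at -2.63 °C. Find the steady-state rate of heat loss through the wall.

Q = 832 W

Treat each layer as a resistance in series:
  R_plywood = L/(kA) = 0.0248/(0.138·23.0) = 0.007813 K/W
  R_beech = L/(kA) = 0.0457/(0.148·23.0) = 0.01343 K/W
  R_plywood = L/(kA) = 0.0182/(0.125·23.0) = 0.006330 K/W
ΣR = 0.007813 + 0.01343 + 0.006330 = 0.02757 K/W
Q = ΔT/ΣR = (20.3 °C − -2.63 °C)/0.02757 = 832 W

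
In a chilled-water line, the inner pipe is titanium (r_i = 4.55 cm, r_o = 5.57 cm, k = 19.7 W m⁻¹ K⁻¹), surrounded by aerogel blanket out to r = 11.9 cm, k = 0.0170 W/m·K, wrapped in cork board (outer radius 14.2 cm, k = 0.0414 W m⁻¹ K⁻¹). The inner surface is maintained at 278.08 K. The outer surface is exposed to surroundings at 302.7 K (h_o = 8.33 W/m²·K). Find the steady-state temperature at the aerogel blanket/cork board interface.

T = 300.2 K

Resistance network (inner→outer):
  R'_titanium = ln(0.0557/0.0455)/(2πk) = 0.2023/(2π·19.7) = 0.001634 m·K/W
  R'_aerogel blanket = ln(0.119/0.0557)/(2πk) = 0.7591/(2π·0.0170) = 7.107 m·K/W
  R'_cork board = ln(0.142/0.119)/(2πk) = 0.1767/(2π·0.0414) = 0.6793 m·K/W
  R'_conv,out = 1/(2πr h) = 1/(2π·0.142·8.33) = 0.1346 m·K/W
ΣR = 0.001634 + 7.107 + 0.6793 + 0.1346 = 7.923 m·K/W
Q' = ΔT/ΣR = (278.08 K − 302.7 K)/7.923 = -3.107 W/m
From the inner boundary to the aerogel blanket/cork board interface, ΣR_partial = 7.109 m·K/W.
T_interface = T_in − Q'·ΣR_partial = 278.08 K − (-3.107)(7.109) = 300.2 K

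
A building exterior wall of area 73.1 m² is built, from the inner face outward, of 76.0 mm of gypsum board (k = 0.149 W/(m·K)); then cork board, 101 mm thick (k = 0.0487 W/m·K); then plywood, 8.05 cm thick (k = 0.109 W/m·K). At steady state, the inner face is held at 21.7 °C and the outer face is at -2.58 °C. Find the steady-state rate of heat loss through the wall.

Q = 534 W

Series thermal resistances, inner to outer:
  R_gypsum board = L/(kA) = 0.0760/(0.149·73.1) = 0.006978 K/W
  R_cork board = L/(kA) = 0.101/(0.0487·73.1) = 0.02837 K/W
  R_plywood = L/(kA) = 0.0805/(0.109·73.1) = 0.01010 K/W
ΣR = 0.006978 + 0.02837 + 0.01010 = 0.04545 K/W
Q = ΔT/ΣR = (21.7 °C − -2.58 °C)/0.04545 = 534 W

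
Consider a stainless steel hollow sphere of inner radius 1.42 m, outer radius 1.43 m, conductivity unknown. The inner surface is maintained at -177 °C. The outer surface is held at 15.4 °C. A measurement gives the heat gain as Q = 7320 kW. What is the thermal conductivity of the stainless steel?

ΣR = ΔT/Q = |-177 − 15.4|/7.32×10^6 = 2.628×10^-5 K/W
(1/r₁−1/r₂)/(4πk) = 2.628×10^-5 ⇒ k = 0.004925/(4π·2.628×10^-5) = 14.9 W/m·K

k = 14.9 W/m·K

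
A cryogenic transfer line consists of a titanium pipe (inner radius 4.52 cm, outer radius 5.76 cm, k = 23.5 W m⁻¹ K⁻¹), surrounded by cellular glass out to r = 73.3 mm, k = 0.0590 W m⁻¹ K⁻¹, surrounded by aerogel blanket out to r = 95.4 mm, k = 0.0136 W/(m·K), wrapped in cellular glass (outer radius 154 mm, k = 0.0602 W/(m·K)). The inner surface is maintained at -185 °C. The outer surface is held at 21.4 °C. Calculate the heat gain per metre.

Q' = 41.3 W/m

Series thermal resistances, inner to outer:
  R'_titanium = ln(0.0576/0.0452)/(2πk) = 0.2424/(2π·23.5) = 0.001642 m·K/W
  R'_cellular glass = ln(0.0733/0.0576)/(2πk) = 0.2410/(2π·0.0590) = 0.6502 m·K/W
  R'_aerogel blanket = ln(0.0954/0.0733)/(2πk) = 0.2635/(2π·0.0136) = 3.084 m·K/W
  R'_cellular glass = ln(0.154/0.0954)/(2πk) = 0.4789/(2π·0.0602) = 1.266 m·K/W
ΣR = 0.001642 + 0.6502 + 3.084 + 1.266 = 5.002 m·K/W
Q' = ΔT/ΣR = (-185 °C − 21.4 °C)/5.002 = -41.3 W/m
(Negative Q' ⇒ heat flows inward; heat gain = 41.3 W/m.)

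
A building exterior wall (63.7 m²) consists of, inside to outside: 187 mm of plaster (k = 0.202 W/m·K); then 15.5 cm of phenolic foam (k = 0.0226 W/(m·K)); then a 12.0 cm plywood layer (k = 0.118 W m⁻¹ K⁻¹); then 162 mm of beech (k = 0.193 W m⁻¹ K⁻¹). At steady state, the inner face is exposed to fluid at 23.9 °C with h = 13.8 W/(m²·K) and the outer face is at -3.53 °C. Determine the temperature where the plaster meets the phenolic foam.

Series thermal resistances, inner to outer:
  R_conv,in = 1/(hA) = 1/(13.8·63.7) = 0.001138 K/W
  R_plaster = L/(kA) = 0.187/(0.202·63.7) = 0.01453 K/W
  R_phenolic foam = L/(kA) = 0.155/(0.0226·63.7) = 0.1077 K/W
  R_plywood = L/(kA) = 0.120/(0.118·63.7) = 0.01596 K/W
  R_beech = L/(kA) = 0.162/(0.193·63.7) = 0.01318 K/W
ΣR = 0.001138 + 0.01453 + 0.1077 + 0.01596 + 0.01318 = 0.1525 K/W
Q = ΔT/ΣR = (23.9 °C − -3.53 °C)/0.1525 = 179.9 W
From the inner boundary to the plaster/phenolic foam interface, ΣR_partial = 0.01567 K/W.
T_interface = T_in − Q·ΣR_partial = 23.9 °C − (179.9)(0.01567) = 21.1 °C

T = 21.1 °C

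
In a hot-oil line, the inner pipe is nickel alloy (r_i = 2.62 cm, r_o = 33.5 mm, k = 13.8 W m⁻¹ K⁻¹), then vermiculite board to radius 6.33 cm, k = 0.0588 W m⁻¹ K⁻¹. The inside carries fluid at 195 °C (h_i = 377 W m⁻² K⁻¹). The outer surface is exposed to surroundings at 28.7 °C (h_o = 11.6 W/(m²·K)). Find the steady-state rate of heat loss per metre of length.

Q' = 84.9 W/m

Resistance network (inner→outer):
  R'_conv,in = 1/(2πr h) = 1/(2π·0.0262·377) = 0.01611 m·K/W
  R'_nickel alloy = ln(0.0335/0.0262)/(2πk) = 0.2458/(2π·13.8) = 0.002835 m·K/W
  R'_vermiculite board = ln(0.0633/0.0335)/(2πk) = 0.6363/(2π·0.0588) = 1.722 m·K/W
  R'_conv,out = 1/(2πr h) = 1/(2π·0.0633·11.6) = 0.2167 m·K/W
ΣR = 0.01611 + 0.002835 + 1.722 + 0.2167 = 1.958 m·K/W
Q' = ΔT/ΣR = (195 °C − 28.7 °C)/1.958 = 84.9 W/m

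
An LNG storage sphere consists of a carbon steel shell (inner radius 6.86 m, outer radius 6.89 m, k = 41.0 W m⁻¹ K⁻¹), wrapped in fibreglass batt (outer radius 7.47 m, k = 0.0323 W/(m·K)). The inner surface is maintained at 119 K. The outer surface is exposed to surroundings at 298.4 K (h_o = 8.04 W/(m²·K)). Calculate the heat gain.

Treat each layer as a resistance in series:
  R_carbon steel = (1/6.86 − 1/6.89)/(4πk) = 6.347×10^-4/(4π·41.0) = 1.232×10^-6 K/W
  R_fibreglass batt = (1/6.89 − 1/7.47)/(4πk) = 0.01127/(4π·0.0323) = 0.02776 K/W
  R_conv,out = 1/(4πr²h) = 1/(4π·7.47²·8.04) = 1.774×10^-4 K/W
ΣR = 1.232×10^-6 + 0.02776 + 1.774×10^-4 = 0.02794 K/W
Q = ΔT/ΣR = (119 K − 298.4 K)/0.02794 = -6420 W
(Negative Q ⇒ heat flows inward; heat gain = 6420 W.)

Q = 6420 W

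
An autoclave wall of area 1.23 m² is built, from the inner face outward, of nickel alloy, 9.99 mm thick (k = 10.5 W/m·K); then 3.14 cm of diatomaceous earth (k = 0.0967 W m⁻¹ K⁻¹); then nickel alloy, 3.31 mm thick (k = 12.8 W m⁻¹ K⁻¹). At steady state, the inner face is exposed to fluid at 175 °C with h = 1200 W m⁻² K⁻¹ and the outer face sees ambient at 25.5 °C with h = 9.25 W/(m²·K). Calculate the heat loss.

Series thermal resistances, inner to outer:
  R_conv,in = 1/(hA) = 1/(1200·1.23) = 6.775×10^-4 K/W
  R_nickel alloy = L/(kA) = 0.00999/(10.5·1.23) = 7.735×10^-4 K/W
  R_diatomaceous earth = L/(kA) = 0.0314/(0.0967·1.23) = 0.2640 K/W
  R_nickel alloy = L/(kA) = 0.00331/(12.8·1.23) = 2.102×10^-4 K/W
  R_conv,out = 1/(hA) = 1/(9.25·1.23) = 0.08789 K/W
ΣR = 6.775×10^-4 + 7.735×10^-4 + 0.2640 + 2.102×10^-4 + 0.08789 = 0.3536 K/W
Q = ΔT/ΣR = (175 °C − 25.5 °C)/0.3536 = 423 W

Q = 423 W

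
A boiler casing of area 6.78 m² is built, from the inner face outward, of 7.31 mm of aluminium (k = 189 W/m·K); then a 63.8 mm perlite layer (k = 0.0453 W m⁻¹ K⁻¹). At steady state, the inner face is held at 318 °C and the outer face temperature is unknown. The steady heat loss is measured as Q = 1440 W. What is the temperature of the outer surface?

T_out = 18.9 °C

Sum the resistances:
  R_aluminium = L/(kA) = 0.00731/(189·6.78) = 5.705×10^-6 K/W
  R_perlite = L/(kA) = 0.0638/(0.0453·6.78) = 0.2077 K/W
ΣR = 0.2077 K/W
ΔT = Q·ΣR = 1440 × 0.2077 = 299.1 K
Heat flows outward, so T_out = T_in − ΔT = 318 − 299.1 = 18.9 °C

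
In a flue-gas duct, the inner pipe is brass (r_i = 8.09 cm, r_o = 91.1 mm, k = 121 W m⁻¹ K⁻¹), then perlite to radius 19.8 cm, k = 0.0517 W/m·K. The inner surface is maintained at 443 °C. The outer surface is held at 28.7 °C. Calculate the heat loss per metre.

Q' = 173 W/m

Treat each layer as a resistance in series:
  R'_brass = ln(0.0911/0.0809)/(2πk) = 0.1187/(2π·121) = 1.562×10^-4 m·K/W
  R'_perlite = ln(0.198/0.0911)/(2πk) = 0.7763/(2π·0.0517) = 2.390 m·K/W
ΣR = 1.562×10^-4 + 2.390 = 2.390 m·K/W
Q' = ΔT/ΣR = (443 °C − 28.7 °C)/2.390 = 173 W/m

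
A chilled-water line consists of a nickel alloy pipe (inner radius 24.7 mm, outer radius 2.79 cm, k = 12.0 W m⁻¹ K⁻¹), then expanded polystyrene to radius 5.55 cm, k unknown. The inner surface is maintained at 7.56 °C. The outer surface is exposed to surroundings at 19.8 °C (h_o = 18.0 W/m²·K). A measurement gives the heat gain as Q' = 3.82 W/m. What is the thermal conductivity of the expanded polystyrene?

ΣR = ΔT/Q' = |7.56 − 19.8|/3.82 = 3.204 m·K/W
Known resistances:
  R'_nickel alloy = ln(0.0279/0.0247)/(2πk) = 0.1218/(2π·12.0) = 0.001616 m·K/W
  R'_conv,out = 1/(2πr h) = 1/(2π·0.0555·18.0) = 0.1593 m·K/W
R_expanded polystyrene = ΣR − ΣR_known = 3.204 − 0.1609 = 3.043 m·K/W
ln(r₂/r₁)/(2πk) = 3.043 ⇒ k = 0.6878/(2π·3.043) = 0.0360 W/m·K

k = 0.0360 W/m·K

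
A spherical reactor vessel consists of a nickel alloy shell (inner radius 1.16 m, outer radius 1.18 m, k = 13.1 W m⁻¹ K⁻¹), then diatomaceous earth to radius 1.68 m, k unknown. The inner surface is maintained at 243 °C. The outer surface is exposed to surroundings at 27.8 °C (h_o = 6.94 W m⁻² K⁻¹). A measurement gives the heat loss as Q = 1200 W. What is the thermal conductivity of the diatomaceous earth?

k = 0.115 W/m·K

ΣR = ΔT/Q = |243 − 27.8|/1200 = 0.1793 K/W
Known resistances:
  R_nickel alloy = (1/1.16 − 1/1.18)/(4πk) = 0.01461/(4π·13.1) = 8.876×10^-5 K/W
  R_conv,out = 1/(4πr²h) = 1/(4π·1.68²·6.94) = 0.004063 K/W
R_diatomaceous earth = ΣR − ΣR_known = 0.1793 − 0.004152 = 0.1751 K/W
(1/r₁−1/r₂)/(4πk) = 0.1751 ⇒ k = 0.2522/(4π·0.1751) = 0.115 W/m·K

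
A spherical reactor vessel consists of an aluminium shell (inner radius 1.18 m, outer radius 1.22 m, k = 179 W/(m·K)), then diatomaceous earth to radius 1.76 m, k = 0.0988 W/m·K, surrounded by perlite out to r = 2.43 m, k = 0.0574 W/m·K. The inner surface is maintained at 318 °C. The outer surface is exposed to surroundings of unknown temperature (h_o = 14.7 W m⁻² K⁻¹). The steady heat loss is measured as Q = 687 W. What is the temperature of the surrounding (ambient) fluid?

Series resistances:
  R_aluminium = (1/1.18 − 1/1.22)/(4πk) = 0.02779/(4π·179) = 1.235×10^-5 K/W
  R_diatomaceous earth = (1/1.22 − 1/1.76)/(4πk) = 0.2515/(4π·0.0988) = 0.2026 K/W
  R_perlite = (1/1.76 − 1/2.43)/(4πk) = 0.1567/(4π·0.0574) = 0.2172 K/W
  R_conv,out = 1/(4πr²h) = 1/(4π·2.43²·14.7) = 9.168×10^-4 K/W
ΣR = 0.4207 K/W
ΔT = Q·ΣR = 687 × 0.4207 = 289.0 K
Heat flows outward, so T_out = T_in − ΔT = 318 − 289.0 = 29.0 °C

T_out = 29.0 °C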